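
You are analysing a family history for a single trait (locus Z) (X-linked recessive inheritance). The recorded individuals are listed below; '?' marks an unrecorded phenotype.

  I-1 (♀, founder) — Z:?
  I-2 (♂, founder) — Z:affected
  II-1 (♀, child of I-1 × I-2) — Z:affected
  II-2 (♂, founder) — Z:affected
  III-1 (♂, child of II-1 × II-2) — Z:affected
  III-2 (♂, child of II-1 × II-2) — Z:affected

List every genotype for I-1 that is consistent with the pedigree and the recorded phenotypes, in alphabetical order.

I-1 ∈ {X^ZX^z, X^zX^z}

Z/I-1 ? ·: X^ZX^z|X^zX^z
Z/I-2 aff ·: X^zY
Z/II-1 aff I-1×I-2: X^zX^z
Z/II-2 aff ·: X^zY
Z/III-1 aff II-1×II-2: X^zY
Z/III-2 aff II-1×II-2: X^zY
⇒ Z over [I-1,I-2,II-1,II-2,III-1,III-2]: 2 consistent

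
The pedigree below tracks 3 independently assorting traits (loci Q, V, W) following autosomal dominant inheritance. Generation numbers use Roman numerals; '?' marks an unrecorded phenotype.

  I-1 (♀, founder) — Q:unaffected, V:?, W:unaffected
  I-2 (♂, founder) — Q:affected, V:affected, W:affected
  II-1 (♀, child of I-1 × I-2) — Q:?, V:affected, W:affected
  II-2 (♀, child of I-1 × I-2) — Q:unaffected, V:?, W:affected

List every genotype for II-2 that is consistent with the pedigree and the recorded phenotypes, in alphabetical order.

II-2 ∈ {qq VV Ww, qq Vv Ww, qq vv Ww}

Q/I-1 un ·: qq
Q/I-2 aff ·: Qq
Q/II-1 ? I-1×I-2: qq|Qq
Q/II-2 un I-1×I-2: qq
⇒ Q over [I-1,I-2,II-1,II-2]: 2 consistent
V/I-1 ? ·: vv|Vv|VV
V/I-2 aff ·: Vv|VV
V/II-1 aff I-1×I-2: Vv|VV
V/II-2 ? I-1×I-2: vv|Vv|VV
⇒ V over [I-1,I-2,II-1,II-2]: 18 consistent
W/I-1 un ·: ww
W/I-2 aff ·: Ww|WW
W/II-1 aff I-1×I-2: Ww
W/II-2 aff I-1×I-2: Ww
⇒ W over [I-1,I-2,II-1,II-2]: 2 consistent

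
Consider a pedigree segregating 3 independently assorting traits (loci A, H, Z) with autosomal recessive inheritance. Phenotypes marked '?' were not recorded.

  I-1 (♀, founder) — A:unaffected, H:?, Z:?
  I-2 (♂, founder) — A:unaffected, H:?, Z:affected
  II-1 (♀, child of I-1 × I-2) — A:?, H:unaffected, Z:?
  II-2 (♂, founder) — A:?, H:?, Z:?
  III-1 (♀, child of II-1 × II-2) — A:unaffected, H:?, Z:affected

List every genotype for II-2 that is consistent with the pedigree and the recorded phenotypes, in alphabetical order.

A/I-1 un ·: AA|Aa
A/I-2 un ·: AA|Aa
A/II-1 ? I-1×I-2: AA|Aa|aa
A/II-2 ? ·: AA|Aa|aa
A/III-1 un II-1×II-2: AA|Aa
⇒ A over [I-1,I-2,II-1,II-2,III-1]: 33 consistent
H/I-1 ? ·: HH|Hh|hh
H/I-2 ? ·: HH|Hh|hh
H/II-1 un I-1×I-2: HH|Hh
H/II-2 ? ·: HH|Hh|hh
H/III-1 ? II-1×II-2: HH|Hh|hh
⇒ H over [I-1,I-2,II-1,II-2,III-1]: 65 consistent
Z/I-1 ? ·: ZZ|Zz|zz
Z/I-2 aff ·: zz
Z/II-1 ? I-1×I-2: Zz|zz
Z/II-2 ? ·: Zz|zz
Z/III-1 aff II-1×II-2: zz
⇒ Z over [I-1,I-2,II-1,II-2,III-1]: 8 consistent

II-2 ∈ {AA HH Zz, AA HH zz, AA Hh Zz, AA Hh zz, AA hh Zz, AA hh zz, Aa HH Zz, Aa HH zz, Aa Hh Zz, Aa Hh zz, Aa hh Zz, Aa hh zz, aa HH Zz, aa HH zz, aa Hh Zz, aa Hh zz, aa hh Zz, aa hh zz}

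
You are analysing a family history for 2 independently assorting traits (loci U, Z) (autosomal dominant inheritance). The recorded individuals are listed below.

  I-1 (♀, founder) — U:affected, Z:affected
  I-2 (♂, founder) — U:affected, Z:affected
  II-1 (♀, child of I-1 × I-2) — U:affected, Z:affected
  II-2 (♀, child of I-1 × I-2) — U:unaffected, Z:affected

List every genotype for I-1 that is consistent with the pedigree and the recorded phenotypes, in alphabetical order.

I-1 ∈ {Uu ZZ, Uu Zz}

U/I-1 aff ·: Uu
U/I-2 aff ·: Uu
U/II-1 aff I-1×I-2: Uu|UU
U/II-2 un I-1×I-2: uu
⇒ U over [I-1,I-2,II-1,II-2]: 2 consistent
Z/I-1 aff ·: Zz|ZZ
Z/I-2 aff ·: Zz|ZZ
Z/II-1 aff I-1×I-2: Zz|ZZ
Z/II-2 aff I-1×I-2: Zz|ZZ
⇒ Z over [I-1,I-2,II-1,II-2]: 13 consistent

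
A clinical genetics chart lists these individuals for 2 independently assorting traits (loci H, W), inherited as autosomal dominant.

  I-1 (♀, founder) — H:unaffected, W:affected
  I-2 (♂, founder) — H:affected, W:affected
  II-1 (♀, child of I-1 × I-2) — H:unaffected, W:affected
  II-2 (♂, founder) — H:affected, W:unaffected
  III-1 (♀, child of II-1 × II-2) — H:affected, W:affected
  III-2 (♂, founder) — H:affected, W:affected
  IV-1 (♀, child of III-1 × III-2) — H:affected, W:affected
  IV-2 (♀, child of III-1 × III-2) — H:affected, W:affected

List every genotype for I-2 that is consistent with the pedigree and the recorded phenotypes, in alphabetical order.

I-2 ∈ {Hh WW, Hh Ww}

H/I-1 un ·: hh
H/I-2 aff ·: Hh
H/II-1 un I-1×I-2: hh
H/II-2 aff ·: Hh|HH
H/III-1 aff II-1×II-2: Hh
H/III-2 aff ·: Hh|HH
H/IV-1 aff III-1×III-2: Hh|HH
H/IV-2 aff III-1×III-2: Hh|HH
⇒ H over [I-1,I-2,II-1,II-2,III-1,III-2,IV-1,IV-2]: 16 consistent
W/I-1 aff ·: Ww|WW
W/I-2 aff ·: Ww|WW
W/II-1 aff I-1×I-2: Ww|WW
W/II-2 un ·: ww
W/III-1 aff II-1×II-2: Ww
W/III-2 aff ·: Ww|WW
W/IV-1 aff III-1×III-2: Ww|WW
W/IV-2 aff III-1×III-2: Ww|WW
⇒ W over [I-1,I-2,II-1,II-2,III-1,III-2,IV-1,IV-2]: 56 consistent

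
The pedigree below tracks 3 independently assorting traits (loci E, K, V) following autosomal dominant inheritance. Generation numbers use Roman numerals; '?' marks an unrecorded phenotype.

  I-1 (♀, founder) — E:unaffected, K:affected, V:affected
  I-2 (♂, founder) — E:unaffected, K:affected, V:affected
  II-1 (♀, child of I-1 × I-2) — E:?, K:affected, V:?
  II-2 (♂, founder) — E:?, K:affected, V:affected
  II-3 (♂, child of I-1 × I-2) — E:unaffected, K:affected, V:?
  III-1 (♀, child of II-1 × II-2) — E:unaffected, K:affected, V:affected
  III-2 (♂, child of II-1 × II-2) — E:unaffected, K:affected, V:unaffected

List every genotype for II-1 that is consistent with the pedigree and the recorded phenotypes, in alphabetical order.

E/I-1 un ·: ee
E/I-2 un ·: ee
E/II-1 ? I-1×I-2: ee
E/II-2 ? ·: ee|Ee
E/II-3 un I-1×I-2: ee
E/III-1 un II-1×II-2: ee
E/III-2 un II-1×II-2: ee
⇒ E over [I-1,I-2,II-1,II-2,II-3,III-1,III-2]: 2 consistent
K/I-1 aff ·: Kk|KK
K/I-2 aff ·: Kk|KK
K/II-1 aff I-1×I-2: Kk|KK
K/II-2 aff ·: Kk|KK
K/II-3 aff I-1×I-2: Kk|KK
K/III-1 aff II-1×II-2: Kk|KK
K/III-2 aff II-1×II-2: Kk|KK
⇒ K over [I-1,I-2,II-1,II-2,II-3,III-1,III-2]: 83 consistent
V/I-1 aff ·: Vv|VV
V/I-2 aff ·: Vv|VV
V/II-1 ? I-1×I-2: vv|Vv
V/II-2 aff ·: Vv
V/II-3 ? I-1×I-2: vv|Vv|VV
V/III-1 aff II-1×II-2: Vv|VV
V/III-2 un II-1×II-2: vv
⇒ V over [I-1,I-2,II-1,II-2,II-3,III-1,III-2]: 17 consistent

II-1 ∈ {ee KK Vv, ee KK vv, ee Kk Vv, ee Kk vv}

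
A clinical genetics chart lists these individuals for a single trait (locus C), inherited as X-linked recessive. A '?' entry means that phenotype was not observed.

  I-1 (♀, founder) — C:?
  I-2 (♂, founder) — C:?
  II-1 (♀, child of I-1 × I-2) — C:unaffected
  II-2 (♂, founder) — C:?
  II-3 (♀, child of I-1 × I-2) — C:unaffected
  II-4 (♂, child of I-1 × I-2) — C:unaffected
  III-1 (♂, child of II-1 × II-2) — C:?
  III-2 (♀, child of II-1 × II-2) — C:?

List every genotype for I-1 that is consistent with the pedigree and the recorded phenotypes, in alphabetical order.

I-1 ∈ {X^CX^C, X^CX^c}

C/I-1 ? ·: X^CX^C|X^CX^c
C/I-2 ? ·: X^CY|X^cY
C/II-1 un I-1×I-2: X^CX^C|X^CX^c
C/II-2 ? ·: X^CY|X^cY
C/II-3 un I-1×I-2: X^CX^C|X^CX^c
C/II-4 un I-1×I-2: X^CY
C/III-1 ? II-1×II-2: X^CY|X^cY
C/III-2 ? II-1×II-2: X^CX^C|X^CX^c|X^cX^c
⇒ C over [I-1,I-2,II-1,II-2,II-3,II-4,III-1,III-2]: 38 consistent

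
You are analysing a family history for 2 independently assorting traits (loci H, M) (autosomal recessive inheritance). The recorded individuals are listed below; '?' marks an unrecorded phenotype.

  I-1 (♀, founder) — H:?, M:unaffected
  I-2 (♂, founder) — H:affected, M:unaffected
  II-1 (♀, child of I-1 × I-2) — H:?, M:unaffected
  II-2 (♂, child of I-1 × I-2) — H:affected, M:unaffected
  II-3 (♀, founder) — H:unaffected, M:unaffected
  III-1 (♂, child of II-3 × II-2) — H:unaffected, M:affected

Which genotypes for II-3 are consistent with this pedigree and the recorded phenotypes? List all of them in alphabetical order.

II-3 ∈ {HH Mm, Hh Mm}

H/I-1 ? ·: Hh|hh
H/I-2 aff ·: hh
H/II-1 ? I-1×I-2: Hh|hh
H/II-2 aff I-1×I-2: hh
H/II-3 un ·: HH|Hh
H/III-1 un II-3×II-2: Hh
⇒ H over [I-1,I-2,II-1,II-2,II-3,III-1]: 6 consistent
M/I-1 un ·: MM|Mm
M/I-2 un ·: MM|Mm
M/II-1 un I-1×I-2: MM|Mm
M/II-2 un I-1×I-2: Mm
M/II-3 un ·: Mm
M/III-1 aff II-3×II-2: mm
⇒ M over [I-1,I-2,II-1,II-2,II-3,III-1]: 6 consistent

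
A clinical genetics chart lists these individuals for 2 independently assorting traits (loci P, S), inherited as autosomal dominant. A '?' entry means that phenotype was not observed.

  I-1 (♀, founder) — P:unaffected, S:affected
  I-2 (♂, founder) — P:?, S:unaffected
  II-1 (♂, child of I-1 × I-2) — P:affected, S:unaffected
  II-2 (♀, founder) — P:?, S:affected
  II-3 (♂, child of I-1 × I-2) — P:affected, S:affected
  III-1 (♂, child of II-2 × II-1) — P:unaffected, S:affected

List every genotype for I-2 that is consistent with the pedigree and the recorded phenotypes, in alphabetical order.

P/I-1 un ·: pp
P/I-2 ? ·: Pp|PP
P/II-1 aff I-1×I-2: Pp
P/II-2 ? ·: pp|Pp
P/II-3 aff I-1×I-2: Pp
P/III-1 un II-2×II-1: pp
⇒ P over [I-1,I-2,II-1,II-2,II-3,III-1]: 4 consistent
S/I-1 aff ·: Ss
S/I-2 un ·: ss
S/II-1 un I-1×I-2: ss
S/II-2 aff ·: Ss|SS
S/II-3 aff I-1×I-2: Ss
S/III-1 aff II-2×II-1: Ss
⇒ S over [I-1,I-2,II-1,II-2,II-3,III-1]: 2 consistent

I-2 ∈ {PP ss, Pp ss}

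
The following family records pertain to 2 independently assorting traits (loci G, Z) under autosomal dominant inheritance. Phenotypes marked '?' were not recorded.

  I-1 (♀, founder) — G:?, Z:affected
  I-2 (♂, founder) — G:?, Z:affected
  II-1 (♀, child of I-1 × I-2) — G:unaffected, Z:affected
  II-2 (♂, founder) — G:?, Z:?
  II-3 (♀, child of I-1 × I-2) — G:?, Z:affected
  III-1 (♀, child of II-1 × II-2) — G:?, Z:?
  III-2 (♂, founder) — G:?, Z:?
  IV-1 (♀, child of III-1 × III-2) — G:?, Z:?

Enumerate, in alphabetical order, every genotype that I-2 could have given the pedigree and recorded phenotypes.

G/I-1 ? ·: gg|Gg
G/I-2 ? ·: gg|Gg
G/II-1 un I-1×I-2: gg
G/II-2 ? ·: gg|Gg|GG
G/II-3 ? I-1×I-2: gg|Gg|GG
G/III-1 ? II-1×II-2: gg|Gg
G/III-2 ? ·: gg|Gg|GG
G/IV-1 ? III-1×III-2: gg|Gg|GG
⇒ G over [I-1,I-2,II-1,II-2,II-3,III-1,III-2,IV-1]: 176 consistent
Z/I-1 aff ·: Zz|ZZ
Z/I-2 aff ·: Zz|ZZ
Z/II-1 aff I-1×I-2: Zz|ZZ
Z/II-2 ? ·: zz|Zz|ZZ
Z/II-3 aff I-1×I-2: Zz|ZZ
Z/III-1 ? II-1×II-2: zz|Zz|ZZ
Z/III-2 ? ·: zz|Zz|ZZ
Z/IV-1 ? III-1×III-2: zz|Zz|ZZ
⇒ Z over [I-1,I-2,II-1,II-2,II-3,III-1,III-2,IV-1]: 376 consistent

I-2 ∈ {Gg ZZ, Gg Zz, gg ZZ, gg Zz}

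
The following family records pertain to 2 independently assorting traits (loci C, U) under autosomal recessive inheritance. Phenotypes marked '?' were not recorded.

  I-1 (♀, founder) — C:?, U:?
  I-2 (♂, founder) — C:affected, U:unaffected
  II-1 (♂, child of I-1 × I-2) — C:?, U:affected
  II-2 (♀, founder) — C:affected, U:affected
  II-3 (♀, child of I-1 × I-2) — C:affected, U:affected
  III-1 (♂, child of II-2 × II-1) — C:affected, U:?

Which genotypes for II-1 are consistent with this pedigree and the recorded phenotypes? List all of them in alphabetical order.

II-1 ∈ {Cc uu, cc uu}

C/I-1 ? ·: Cc|cc
C/I-2 aff ·: cc
C/II-1 ? I-1×I-2: Cc|cc
C/II-2 aff ·: cc
C/II-3 aff I-1×I-2: cc
C/III-1 aff II-2×II-1: cc
⇒ C over [I-1,I-2,II-1,II-2,II-3,III-1]: 3 consistent
U/I-1 ? ·: Uu|uu
U/I-2 un ·: Uu
U/II-1 aff I-1×I-2: uu
U/II-2 aff ·: uu
U/II-3 aff I-1×I-2: uu
U/III-1 ? II-2×II-1: uu
⇒ U over [I-1,I-2,II-1,II-2,II-3,III-1]: 2 consistent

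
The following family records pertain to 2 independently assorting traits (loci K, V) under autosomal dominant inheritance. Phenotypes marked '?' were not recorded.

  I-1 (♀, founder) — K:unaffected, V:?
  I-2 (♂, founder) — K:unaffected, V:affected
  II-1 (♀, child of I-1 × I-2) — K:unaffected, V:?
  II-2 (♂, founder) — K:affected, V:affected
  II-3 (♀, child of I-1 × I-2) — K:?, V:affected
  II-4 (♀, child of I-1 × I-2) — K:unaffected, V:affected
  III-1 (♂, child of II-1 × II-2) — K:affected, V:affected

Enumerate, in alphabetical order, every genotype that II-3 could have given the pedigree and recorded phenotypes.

K/I-1 un ·: kk
K/I-2 un ·: kk
K/II-1 un I-1×I-2: kk
K/II-2 aff ·: Kk|KK
K/II-3 ? I-1×I-2: kk
K/II-4 un I-1×I-2: kk
K/III-1 aff II-1×II-2: Kk
⇒ K over [I-1,I-2,II-1,II-2,II-3,II-4,III-1]: 2 consistent
V/I-1 ? ·: vv|Vv|VV
V/I-2 aff ·: Vv|VV
V/II-1 ? I-1×I-2: vv|Vv|VV
V/II-2 aff ·: Vv|VV
V/II-3 aff I-1×I-2: Vv|VV
V/II-4 aff I-1×I-2: Vv|VV
V/III-1 aff II-1×II-2: Vv|VV
⇒ V over [I-1,I-2,II-1,II-2,II-3,II-4,III-1]: 105 consistent

II-3 ∈ {kk VV, kk Vv}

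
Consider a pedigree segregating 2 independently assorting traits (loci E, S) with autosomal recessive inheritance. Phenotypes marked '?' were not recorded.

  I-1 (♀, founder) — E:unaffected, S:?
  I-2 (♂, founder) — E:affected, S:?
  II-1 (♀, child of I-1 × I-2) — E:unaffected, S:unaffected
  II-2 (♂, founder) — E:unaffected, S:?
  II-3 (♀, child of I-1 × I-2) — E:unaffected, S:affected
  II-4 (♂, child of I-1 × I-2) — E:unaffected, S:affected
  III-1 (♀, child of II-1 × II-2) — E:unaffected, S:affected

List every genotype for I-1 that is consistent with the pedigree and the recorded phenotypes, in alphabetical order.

I-1 ∈ {EE Ss, EE ss, Ee Ss, Ee ss}

E/I-1 un ·: EE|Ee
E/I-2 aff ·: ee
E/II-1 un I-1×I-2: Ee
E/II-2 un ·: EE|Ee
E/II-3 un I-1×I-2: Ee
E/II-4 un I-1×I-2: Ee
E/III-1 un II-1×II-2: EE|Ee
⇒ E over [I-1,I-2,II-1,II-2,II-3,II-4,III-1]: 8 consistent
S/I-1 ? ·: Ss|ss
S/I-2 ? ·: Ss|ss
S/II-1 un I-1×I-2: Ss
S/II-2 ? ·: Ss|ss
S/II-3 aff I-1×I-2: ss
S/II-4 aff I-1×I-2: ss
S/III-1 aff II-1×II-2: ss
⇒ S over [I-1,I-2,II-1,II-2,II-3,II-4,III-1]: 6 consistent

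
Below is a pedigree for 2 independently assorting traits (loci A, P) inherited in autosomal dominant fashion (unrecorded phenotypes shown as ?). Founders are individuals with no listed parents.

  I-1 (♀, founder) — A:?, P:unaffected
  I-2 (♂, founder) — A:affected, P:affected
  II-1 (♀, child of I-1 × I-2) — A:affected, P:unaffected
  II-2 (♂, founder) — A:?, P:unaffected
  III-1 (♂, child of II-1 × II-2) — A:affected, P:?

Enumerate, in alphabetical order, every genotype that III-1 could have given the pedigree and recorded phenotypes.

A/I-1 ? ·: aa|Aa|AA
A/I-2 aff ·: Aa|AA
A/II-1 aff I-1×I-2: Aa|AA
A/II-2 ? ·: aa|Aa|AA
A/III-1 aff II-1×II-2: Aa|AA
⇒ A over [I-1,I-2,II-1,II-2,III-1]: 41 consistent
P/I-1 un ·: pp
P/I-2 aff ·: Pp
P/II-1 un I-1×I-2: pp
P/II-2 un ·: pp
P/III-1 ? II-1×II-2: pp
⇒ P over [I-1,I-2,II-1,II-2,III-1]: 1 consistent

III-1 ∈ {AA pp, Aa pp}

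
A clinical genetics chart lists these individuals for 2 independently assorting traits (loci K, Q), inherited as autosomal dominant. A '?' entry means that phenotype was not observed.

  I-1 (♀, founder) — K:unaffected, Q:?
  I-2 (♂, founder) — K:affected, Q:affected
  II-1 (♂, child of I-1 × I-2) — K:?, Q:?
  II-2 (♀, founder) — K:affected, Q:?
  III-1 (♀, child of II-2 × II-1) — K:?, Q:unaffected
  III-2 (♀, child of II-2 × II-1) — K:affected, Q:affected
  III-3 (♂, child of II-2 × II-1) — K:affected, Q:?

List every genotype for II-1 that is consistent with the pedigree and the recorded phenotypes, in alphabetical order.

K/I-1 un ·: kk
K/I-2 aff ·: Kk|KK
K/II-1 ? I-1×I-2: kk|Kk
K/II-2 aff ·: Kk|KK
K/III-1 ? II-2×II-1: kk|Kk|KK
K/III-2 aff II-2×II-1: Kk|KK
K/III-3 aff II-2×II-1: Kk|KK
⇒ K over [I-1,I-2,II-1,II-2,III-1,III-2,III-3]: 43 consistent
Q/I-1 ? ·: qq|Qq|QQ
Q/I-2 aff ·: Qq|QQ
Q/II-1 ? I-1×I-2: qq|Qq
Q/II-2 ? ·: qq|Qq
Q/III-1 un II-2×II-1: qq
Q/III-2 aff II-2×II-1: Qq|QQ
Q/III-3 ? II-2×II-1: qq|Qq|QQ
⇒ Q over [I-1,I-2,II-1,II-2,III-1,III-2,III-3]: 44 consistent

II-1 ∈ {Kk Qq, Kk qq, kk Qq, kk qq}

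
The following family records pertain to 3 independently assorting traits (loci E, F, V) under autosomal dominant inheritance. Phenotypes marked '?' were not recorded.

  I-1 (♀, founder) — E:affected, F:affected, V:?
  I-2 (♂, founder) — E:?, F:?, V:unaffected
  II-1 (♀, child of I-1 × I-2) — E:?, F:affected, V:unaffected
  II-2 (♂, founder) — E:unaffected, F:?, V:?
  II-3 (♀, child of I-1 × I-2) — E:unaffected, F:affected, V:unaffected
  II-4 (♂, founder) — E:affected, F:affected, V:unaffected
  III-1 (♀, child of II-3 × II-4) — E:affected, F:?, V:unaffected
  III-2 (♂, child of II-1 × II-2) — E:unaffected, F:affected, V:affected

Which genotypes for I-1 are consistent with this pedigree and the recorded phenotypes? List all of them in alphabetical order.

I-1 ∈ {Ee FF Vv, Ee FF vv, Ee Ff Vv, Ee Ff vv}

E/I-1 aff ·: Ee
E/I-2 ? ·: ee|Ee
E/II-1 ? I-1×I-2: ee|Ee
E/II-2 un ·: ee
E/II-3 un I-1×I-2: ee
E/II-4 aff ·: Ee|EE
E/III-1 aff II-3×II-4: Ee
E/III-2 un II-1×II-2: ee
⇒ E over [I-1,I-2,II-1,II-2,II-3,II-4,III-1,III-2]: 8 consistent
F/I-1 aff ·: Ff|FF
F/I-2 ? ·: ff|Ff|FF
F/II-1 aff I-1×I-2: Ff|FF
F/II-2 ? ·: ff|Ff|FF
F/II-3 aff I-1×I-2: Ff|FF
F/II-4 aff ·: Ff|FF
F/III-1 ? II-3×II-4: ff|Ff|FF
F/III-2 aff II-1×II-2: Ff|FF
⇒ F over [I-1,I-2,II-1,II-2,II-3,II-4,III-1,III-2]: 278 consistent
V/I-1 ? ·: vv|Vv
V/I-2 un ·: vv
V/II-1 un I-1×I-2: vv
V/II-2 ? ·: Vv|VV
V/II-3 un I-1×I-2: vv
V/II-4 un ·: vv
V/III-1 un II-3×II-4: vv
V/III-2 aff II-1×II-2: Vv
⇒ V over [I-1,I-2,II-1,II-2,II-3,II-4,III-1,III-2]: 4 consistent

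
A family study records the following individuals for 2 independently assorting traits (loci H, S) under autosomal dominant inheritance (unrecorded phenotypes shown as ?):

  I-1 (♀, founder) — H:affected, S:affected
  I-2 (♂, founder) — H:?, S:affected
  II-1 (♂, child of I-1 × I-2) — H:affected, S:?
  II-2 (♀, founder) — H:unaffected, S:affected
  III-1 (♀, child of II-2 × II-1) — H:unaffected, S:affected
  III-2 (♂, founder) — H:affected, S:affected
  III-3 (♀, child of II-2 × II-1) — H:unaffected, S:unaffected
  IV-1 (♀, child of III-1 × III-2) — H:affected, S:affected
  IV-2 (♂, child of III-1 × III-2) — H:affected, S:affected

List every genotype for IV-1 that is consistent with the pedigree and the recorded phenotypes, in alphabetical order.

IV-1 ∈ {Hh SS, Hh Ss}

H/I-1 aff ·: Hh|HH
H/I-2 ? ·: hh|Hh|HH
H/II-1 aff I-1×I-2: Hh
H/II-2 un ·: hh
H/III-1 un II-2×II-1: hh
H/III-2 aff ·: Hh|HH
H/III-3 un II-2×II-1: hh
H/IV-1 aff III-1×III-2: Hh
H/IV-2 aff III-1×III-2: Hh
⇒ H over [I-1,I-2,II-1,II-2,III-1,III-2,III-3,IV-1,IV-2]: 10 consistent
S/I-1 aff ·: Ss|SS
S/I-2 aff ·: Ss|SS
S/II-1 ? I-1×I-2: ss|Ss
S/II-2 aff ·: Ss
S/III-1 aff II-2×II-1: Ss|SS
S/III-2 aff ·: Ss|SS
S/III-3 un II-2×II-1: ss
S/IV-1 aff III-1×III-2: Ss|SS
S/IV-2 aff III-1×III-2: Ss|SS
⇒ S over [I-1,I-2,II-1,II-2,III-1,III-2,III-3,IV-1,IV-2]: 47 consistent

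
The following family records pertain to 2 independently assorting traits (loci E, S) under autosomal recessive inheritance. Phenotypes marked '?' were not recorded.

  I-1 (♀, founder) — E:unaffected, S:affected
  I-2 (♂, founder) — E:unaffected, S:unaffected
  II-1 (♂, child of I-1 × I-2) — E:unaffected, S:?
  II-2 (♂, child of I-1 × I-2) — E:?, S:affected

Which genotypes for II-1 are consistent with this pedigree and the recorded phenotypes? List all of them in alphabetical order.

E/I-1 un ·: EE|Ee
E/I-2 un ·: EE|Ee
E/II-1 un I-1×I-2: EE|Ee
E/II-2 ? I-1×I-2: EE|Ee|ee
⇒ E over [I-1,I-2,II-1,II-2]: 15 consistent
S/I-1 aff ·: ss
S/I-2 un ·: Ss
S/II-1 ? I-1×I-2: Ss|ss
S/II-2 aff I-1×I-2: ss
⇒ S over [I-1,I-2,II-1,II-2]: 2 consistent

II-1 ∈ {EE Ss, EE ss, Ee Ss, Ee ss}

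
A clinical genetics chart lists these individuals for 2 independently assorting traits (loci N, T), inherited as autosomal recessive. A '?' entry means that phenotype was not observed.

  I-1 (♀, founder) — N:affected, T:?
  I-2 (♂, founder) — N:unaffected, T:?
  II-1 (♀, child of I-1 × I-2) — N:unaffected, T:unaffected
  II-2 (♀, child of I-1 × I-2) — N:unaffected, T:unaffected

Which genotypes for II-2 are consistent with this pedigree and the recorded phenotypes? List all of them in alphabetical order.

II-2 ∈ {Nn TT, Nn Tt}

N/I-1 aff ·: nn
N/I-2 un ·: NN|Nn
N/II-1 un I-1×I-2: Nn
N/II-2 un I-1×I-2: Nn
⇒ N over [I-1,I-2,II-1,II-2]: 2 consistent
T/I-1 ? ·: TT|Tt|tt
T/I-2 ? ·: TT|Tt|tt
T/II-1 un I-1×I-2: TT|Tt
T/II-2 un I-1×I-2: TT|Tt
⇒ T over [I-1,I-2,II-1,II-2]: 17 consistent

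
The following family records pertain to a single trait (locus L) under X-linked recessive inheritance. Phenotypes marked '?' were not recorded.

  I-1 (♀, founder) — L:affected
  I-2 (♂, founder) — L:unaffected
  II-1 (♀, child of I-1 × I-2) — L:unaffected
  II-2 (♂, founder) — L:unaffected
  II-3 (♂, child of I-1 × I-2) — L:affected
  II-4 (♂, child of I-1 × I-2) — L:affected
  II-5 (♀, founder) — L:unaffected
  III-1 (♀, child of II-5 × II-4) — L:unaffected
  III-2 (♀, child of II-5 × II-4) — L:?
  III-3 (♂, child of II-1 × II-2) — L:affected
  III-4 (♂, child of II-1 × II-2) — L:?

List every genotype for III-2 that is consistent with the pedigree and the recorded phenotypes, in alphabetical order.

III-2 ∈ {X^LX^l, X^lX^l}

L/I-1 aff ·: X^lX^l
L/I-2 un ·: X^LY
L/II-1 un I-1×I-2: X^LX^l
L/II-2 un ·: X^LY
L/II-3 aff I-1×I-2: X^lY
L/II-4 aff I-1×I-2: X^lY
L/II-5 un ·: X^LX^L|X^LX^l
L/III-1 un II-5×II-4: X^LX^l
L/III-2 ? II-5×II-4: X^LX^l|X^lX^l
L/III-3 aff II-1×II-2: X^lY
L/III-4 ? II-1×II-2: X^LY|X^lY
⇒ L over [I-1,I-2,II-1,II-2,II-3,II-4,II-5,III-1,III-2,III-3,III-4]: 6 consistent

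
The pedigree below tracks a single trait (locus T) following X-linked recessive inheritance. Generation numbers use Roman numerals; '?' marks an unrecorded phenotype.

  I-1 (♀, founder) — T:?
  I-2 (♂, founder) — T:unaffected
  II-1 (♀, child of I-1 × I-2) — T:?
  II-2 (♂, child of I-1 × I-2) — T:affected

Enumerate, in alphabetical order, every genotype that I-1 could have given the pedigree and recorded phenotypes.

I-1 ∈ {X^TX^t, X^tX^t}

T/I-1 ? ·: X^TX^t|X^tX^t
T/I-2 un ·: X^TY
T/II-1 ? I-1×I-2: X^TX^T|X^TX^t
T/II-2 aff I-1×I-2: X^tY
⇒ T over [I-1,I-2,II-1,II-2]: 3 consistent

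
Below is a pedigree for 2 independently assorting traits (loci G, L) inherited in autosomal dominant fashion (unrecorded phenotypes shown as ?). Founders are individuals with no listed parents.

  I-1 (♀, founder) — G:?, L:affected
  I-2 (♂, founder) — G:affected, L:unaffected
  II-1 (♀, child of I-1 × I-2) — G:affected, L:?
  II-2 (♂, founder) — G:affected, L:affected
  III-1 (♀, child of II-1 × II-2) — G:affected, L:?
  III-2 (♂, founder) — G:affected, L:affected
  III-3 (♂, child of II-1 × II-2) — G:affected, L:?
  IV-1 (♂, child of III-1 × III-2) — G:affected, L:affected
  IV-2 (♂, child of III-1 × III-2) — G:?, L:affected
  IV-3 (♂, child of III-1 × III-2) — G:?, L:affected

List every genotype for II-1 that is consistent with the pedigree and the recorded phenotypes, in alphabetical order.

II-1 ∈ {GG Ll, GG ll, Gg Ll, Gg ll}

G/I-1 ? ·: gg|Gg|GG
G/I-2 aff ·: Gg|GG
G/II-1 aff I-1×I-2: Gg|GG
G/II-2 aff ·: Gg|GG
G/III-1 aff II-1×II-2: Gg|GG
G/III-2 aff ·: Gg|GG
G/III-3 aff II-1×II-2: Gg|GG
G/IV-1 aff III-1×III-2: Gg|GG
G/IV-2 ? III-1×III-2: gg|Gg|GG
G/IV-3 ? III-1×III-2: gg|Gg|GG
⇒ G over [I-1,I-2,II-1,II-2,III-1,III-2,III-3,IV-1,IV-2,IV-3]: 1016 consistent
L/I-1 aff ·: Ll|LL
L/I-2 un ·: ll
L/II-1 ? I-1×I-2: ll|Ll
L/II-2 aff ·: Ll|LL
L/III-1 ? II-1×II-2: ll|Ll|LL
L/III-2 aff ·: Ll|LL
L/III-3 ? II-1×II-2: ll|Ll|LL
L/IV-1 aff III-1×III-2: Ll|LL
L/IV-2 aff III-1×III-2: Ll|LL
L/IV-3 aff III-1×III-2: Ll|LL
⇒ L over [I-1,I-2,II-1,II-2,III-1,III-2,III-3,IV-1,IV-2,IV-3]: 314 consistent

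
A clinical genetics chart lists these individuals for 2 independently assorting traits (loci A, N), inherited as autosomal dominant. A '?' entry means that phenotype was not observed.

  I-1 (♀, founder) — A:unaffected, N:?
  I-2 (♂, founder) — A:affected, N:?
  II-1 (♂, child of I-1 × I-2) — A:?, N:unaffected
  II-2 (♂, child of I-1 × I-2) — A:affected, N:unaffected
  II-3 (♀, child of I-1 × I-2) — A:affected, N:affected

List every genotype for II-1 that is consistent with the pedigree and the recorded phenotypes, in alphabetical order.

II-1 ∈ {Aa nn, aa nn}

A/I-1 un ·: aa
A/I-2 aff ·: Aa|AA
A/II-1 ? I-1×I-2: aa|Aa
A/II-2 aff I-1×I-2: Aa
A/II-3 aff I-1×I-2: Aa
⇒ A over [I-1,I-2,II-1,II-2,II-3]: 3 consistent
N/I-1 ? ·: nn|Nn
N/I-2 ? ·: nn|Nn
N/II-1 un I-1×I-2: nn
N/II-2 un I-1×I-2: nn
N/II-3 aff I-1×I-2: Nn|NN
⇒ N over [I-1,I-2,II-1,II-2,II-3]: 4 consistent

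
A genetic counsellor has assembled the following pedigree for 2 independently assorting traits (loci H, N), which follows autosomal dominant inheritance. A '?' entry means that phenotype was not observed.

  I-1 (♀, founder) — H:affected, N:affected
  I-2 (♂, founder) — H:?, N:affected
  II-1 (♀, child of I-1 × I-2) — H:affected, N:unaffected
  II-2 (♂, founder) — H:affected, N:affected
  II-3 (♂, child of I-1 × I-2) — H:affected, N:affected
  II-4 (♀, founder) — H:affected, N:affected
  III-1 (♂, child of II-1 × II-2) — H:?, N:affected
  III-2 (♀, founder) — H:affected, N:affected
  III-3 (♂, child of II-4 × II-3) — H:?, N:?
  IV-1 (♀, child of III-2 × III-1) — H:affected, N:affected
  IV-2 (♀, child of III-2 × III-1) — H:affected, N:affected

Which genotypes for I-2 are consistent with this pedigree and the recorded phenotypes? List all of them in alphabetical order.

I-2 ∈ {HH Nn, Hh Nn, hh Nn}

H/I-1 aff ·: Hh|HH
H/I-2 ? ·: hh|Hh|HH
H/II-1 aff I-1×I-2: Hh|HH
H/II-2 aff ·: Hh|HH
H/II-3 aff I-1×I-2: Hh|HH
H/II-4 aff ·: Hh|HH
H/III-1 ? II-1×II-2: hh|Hh|HH
H/III-2 aff ·: Hh|HH
H/III-3 ? II-4×II-3: hh|Hh|HH
H/IV-1 aff III-2×III-1: Hh|HH
H/IV-2 aff III-2×III-1: Hh|HH
⇒ H over [I-1,I-2,II-1,II-2,II-3,II-4,III-1,III-2,III-3,IV-1,IV-2]: 1438 consistent
N/I-1 aff ·: Nn
N/I-2 aff ·: Nn
N/II-1 un I-1×I-2: nn
N/II-2 aff ·: Nn|NN
N/II-3 aff I-1×I-2: Nn|NN
N/II-4 aff ·: Nn|NN
N/III-1 aff II-1×II-2: Nn
N/III-2 aff ·: Nn|NN
N/III-3 ? II-4×II-3: nn|Nn|NN
N/IV-1 aff III-2×III-1: Nn|NN
N/IV-2 aff III-2×III-1: Nn|NN
⇒ N over [I-1,I-2,II-1,II-2,II-3,II-4,III-1,III-2,III-3,IV-1,IV-2]: 128 consistent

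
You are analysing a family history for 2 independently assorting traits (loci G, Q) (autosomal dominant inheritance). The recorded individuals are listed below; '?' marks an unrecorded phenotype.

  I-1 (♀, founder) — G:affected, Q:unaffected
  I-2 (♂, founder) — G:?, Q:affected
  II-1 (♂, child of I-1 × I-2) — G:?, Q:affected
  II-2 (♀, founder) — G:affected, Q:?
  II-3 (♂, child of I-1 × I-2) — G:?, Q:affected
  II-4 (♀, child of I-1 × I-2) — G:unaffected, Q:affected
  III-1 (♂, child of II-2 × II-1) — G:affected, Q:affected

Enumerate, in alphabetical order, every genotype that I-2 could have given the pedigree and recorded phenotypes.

G/I-1 aff ·: Gg
G/I-2 ? ·: gg|Gg
G/II-1 ? I-1×I-2: gg|Gg|GG
G/II-2 aff ·: Gg|GG
G/II-3 ? I-1×I-2: gg|Gg|GG
G/II-4 un I-1×I-2: gg
G/III-1 aff II-2×II-1: Gg|GG
⇒ G over [I-1,I-2,II-1,II-2,II-3,II-4,III-1]: 39 consistent
Q/I-1 un ·: qq
Q/I-2 aff ·: Qq|QQ
Q/II-1 aff I-1×I-2: Qq
Q/II-2 ? ·: qq|Qq|QQ
Q/II-3 aff I-1×I-2: Qq
Q/II-4 aff I-1×I-2: Qq
Q/III-1 aff II-2×II-1: Qq|QQ
⇒ Q over [I-1,I-2,II-1,II-2,II-3,II-4,III-1]: 10 consistent

I-2 ∈ {Gg QQ, Gg Qq, gg QQ, gg Qq}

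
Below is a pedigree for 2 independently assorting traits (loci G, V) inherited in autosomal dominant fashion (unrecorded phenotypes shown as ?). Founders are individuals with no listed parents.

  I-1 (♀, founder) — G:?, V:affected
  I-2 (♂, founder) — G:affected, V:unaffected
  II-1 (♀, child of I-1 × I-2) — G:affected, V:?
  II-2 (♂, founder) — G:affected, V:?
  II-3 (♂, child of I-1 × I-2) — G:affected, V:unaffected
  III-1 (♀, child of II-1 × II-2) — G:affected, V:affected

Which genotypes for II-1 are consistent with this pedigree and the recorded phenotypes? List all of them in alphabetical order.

G/I-1 ? ·: gg|Gg|GG
G/I-2 aff ·: Gg|GG
G/II-1 aff I-1×I-2: Gg|GG
G/II-2 aff ·: Gg|GG
G/II-3 aff I-1×I-2: Gg|GG
G/III-1 aff II-1×II-2: Gg|GG
⇒ G over [I-1,I-2,II-1,II-2,II-3,III-1]: 53 consistent
V/I-1 aff ·: Vv
V/I-2 un ·: vv
V/II-1 ? I-1×I-2: vv|Vv
V/II-2 ? ·: vv|Vv|VV
V/II-3 un I-1×I-2: vv
V/III-1 aff II-1×II-2: Vv|VV
⇒ V over [I-1,I-2,II-1,II-2,II-3,III-1]: 7 consistent

II-1 ∈ {GG Vv, GG vv, Gg Vv, Gg vv}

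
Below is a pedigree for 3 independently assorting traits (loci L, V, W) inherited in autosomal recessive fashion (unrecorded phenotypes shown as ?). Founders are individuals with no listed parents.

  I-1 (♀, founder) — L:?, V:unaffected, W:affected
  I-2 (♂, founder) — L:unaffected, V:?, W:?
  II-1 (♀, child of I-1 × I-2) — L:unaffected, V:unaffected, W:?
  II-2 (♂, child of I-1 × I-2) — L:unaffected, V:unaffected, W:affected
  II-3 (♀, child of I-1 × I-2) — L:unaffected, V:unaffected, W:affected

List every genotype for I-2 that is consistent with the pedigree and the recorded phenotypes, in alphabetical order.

I-2 ∈ {LL VV Ww, LL VV ww, LL Vv Ww, LL Vv ww, LL vv Ww, LL vv ww, Ll VV Ww, Ll VV ww, Ll Vv Ww, Ll Vv ww, Ll vv Ww, Ll vv ww}

L/I-1 ? ·: LL|Ll|ll
L/I-2 un ·: LL|Ll
L/II-1 un I-1×I-2: LL|Ll
L/II-2 un I-1×I-2: LL|Ll
L/II-3 un I-1×I-2: LL|Ll
⇒ L over [I-1,I-2,II-1,II-2,II-3]: 27 consistent
V/I-1 un ·: VV|Vv
V/I-2 ? ·: VV|Vv|vv
V/II-1 un I-1×I-2: VV|Vv
V/II-2 un I-1×I-2: VV|Vv
V/II-3 un I-1×I-2: VV|Vv
⇒ V over [I-1,I-2,II-1,II-2,II-3]: 27 consistent
W/I-1 aff ·: ww
W/I-2 ? ·: Ww|ww
W/II-1 ? I-1×I-2: Ww|ww
W/II-2 aff I-1×I-2: ww
W/II-3 aff I-1×I-2: ww
⇒ W over [I-1,I-2,II-1,II-2,II-3]: 3 consistent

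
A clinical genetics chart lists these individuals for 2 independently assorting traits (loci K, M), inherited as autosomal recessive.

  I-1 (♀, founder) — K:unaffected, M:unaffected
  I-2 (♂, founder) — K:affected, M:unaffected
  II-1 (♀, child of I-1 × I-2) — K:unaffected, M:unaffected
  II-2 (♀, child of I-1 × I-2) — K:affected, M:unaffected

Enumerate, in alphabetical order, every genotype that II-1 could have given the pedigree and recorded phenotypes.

II-1 ∈ {Kk MM, Kk Mm}

K/I-1 un ·: Kk
K/I-2 aff ·: kk
K/II-1 un I-1×I-2: Kk
K/II-2 aff I-1×I-2: kk
⇒ K over [I-1,I-2,II-1,II-2]: 1 consistent
M/I-1 un ·: MM|Mm
M/I-2 un ·: MM|Mm
M/II-1 un I-1×I-2: MM|Mm
M/II-2 un I-1×I-2: MM|Mm
⇒ M over [I-1,I-2,II-1,II-2]: 13 consistent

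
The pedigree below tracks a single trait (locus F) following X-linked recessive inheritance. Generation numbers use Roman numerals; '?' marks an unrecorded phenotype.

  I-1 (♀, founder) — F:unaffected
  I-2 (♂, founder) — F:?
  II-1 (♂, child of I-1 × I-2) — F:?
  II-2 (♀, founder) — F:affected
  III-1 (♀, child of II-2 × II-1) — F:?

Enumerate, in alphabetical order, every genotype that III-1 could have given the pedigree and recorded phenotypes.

III-1 ∈ {X^FX^f, X^fX^f}

F/I-1 un ·: X^FX^F|X^FX^f
F/I-2 ? ·: X^FY|X^fY
F/II-1 ? I-1×I-2: X^FY|X^fY
F/II-2 aff ·: X^fX^f
F/III-1 ? II-2×II-1: X^FX^f|X^fX^f
⇒ F over [I-1,I-2,II-1,II-2,III-1]: 6 consistent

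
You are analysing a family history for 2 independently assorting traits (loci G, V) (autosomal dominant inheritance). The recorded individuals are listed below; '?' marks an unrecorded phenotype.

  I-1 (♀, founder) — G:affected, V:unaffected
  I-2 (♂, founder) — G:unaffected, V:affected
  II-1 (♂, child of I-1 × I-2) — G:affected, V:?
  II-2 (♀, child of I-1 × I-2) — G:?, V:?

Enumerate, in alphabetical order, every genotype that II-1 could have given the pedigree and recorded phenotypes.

G/I-1 aff ·: Gg|GG
G/I-2 un ·: gg
G/II-1 aff I-1×I-2: Gg
G/II-2 ? I-1×I-2: gg|Gg
⇒ G over [I-1,I-2,II-1,II-2]: 3 consistent
V/I-1 un ·: vv
V/I-2 aff ·: Vv|VV
V/II-1 ? I-1×I-2: vv|Vv
V/II-2 ? I-1×I-2: vv|Vv
⇒ V over [I-1,I-2,II-1,II-2]: 5 consistent

II-1 ∈ {Gg Vv, Gg vv}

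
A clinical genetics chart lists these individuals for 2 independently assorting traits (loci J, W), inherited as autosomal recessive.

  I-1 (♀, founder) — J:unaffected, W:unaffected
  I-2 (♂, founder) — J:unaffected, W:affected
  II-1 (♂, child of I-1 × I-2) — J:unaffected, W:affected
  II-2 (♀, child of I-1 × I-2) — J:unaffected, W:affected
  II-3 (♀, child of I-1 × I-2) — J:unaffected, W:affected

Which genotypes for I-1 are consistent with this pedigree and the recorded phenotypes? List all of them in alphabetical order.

I-1 ∈ {JJ Ww, Jj Ww}

J/I-1 un ·: JJ|Jj
J/I-2 un ·: JJ|Jj
J/II-1 un I-1×I-2: JJ|Jj
J/II-2 un I-1×I-2: JJ|Jj
J/II-3 un I-1×I-2: JJ|Jj
⇒ J over [I-1,I-2,II-1,II-2,II-3]: 25 consistent
W/I-1 un ·: Ww
W/I-2 aff ·: ww
W/II-1 aff I-1×I-2: ww
W/II-2 aff I-1×I-2: ww
W/II-3 aff I-1×I-2: ww
⇒ W over [I-1,I-2,II-1,II-2,II-3]: 1 consistent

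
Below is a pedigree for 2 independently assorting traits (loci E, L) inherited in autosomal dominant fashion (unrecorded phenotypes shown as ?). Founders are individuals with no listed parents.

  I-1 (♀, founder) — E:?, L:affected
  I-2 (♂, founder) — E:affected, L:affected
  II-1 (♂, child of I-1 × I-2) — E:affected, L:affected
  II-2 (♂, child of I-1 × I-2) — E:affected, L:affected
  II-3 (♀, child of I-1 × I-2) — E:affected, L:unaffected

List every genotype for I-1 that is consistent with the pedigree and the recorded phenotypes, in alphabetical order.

I-1 ∈ {EE Ll, Ee Ll, ee Ll}

E/I-1 ? ·: ee|Ee|EE
E/I-2 aff ·: Ee|EE
E/II-1 aff I-1×I-2: Ee|EE
E/II-2 aff I-1×I-2: Ee|EE
E/II-3 aff I-1×I-2: Ee|EE
⇒ E over [I-1,I-2,II-1,II-2,II-3]: 27 consistent
L/I-1 aff ·: Ll
L/I-2 aff ·: Ll
L/II-1 aff I-1×I-2: Ll|LL
L/II-2 aff I-1×I-2: Ll|LL
L/II-3 un I-1×I-2: ll
⇒ L over [I-1,I-2,II-1,II-2,II-3]: 4 consistent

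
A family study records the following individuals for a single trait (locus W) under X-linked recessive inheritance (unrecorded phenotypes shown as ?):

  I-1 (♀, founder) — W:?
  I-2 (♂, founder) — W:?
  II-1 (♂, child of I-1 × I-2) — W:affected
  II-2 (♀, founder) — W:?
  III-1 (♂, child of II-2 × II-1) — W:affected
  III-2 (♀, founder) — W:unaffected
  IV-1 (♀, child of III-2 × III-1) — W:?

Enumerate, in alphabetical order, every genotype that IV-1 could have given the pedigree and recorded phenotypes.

IV-1 ∈ {X^WX^w, X^wX^w}

W/I-1 ? ·: X^WX^w|X^wX^w
W/I-2 ? ·: X^WY|X^wY
W/II-1 aff I-1×I-2: X^wY
W/II-2 ? ·: X^WX^w|X^wX^w
W/III-1 aff II-2×II-1: X^wY
W/III-2 un ·: X^WX^W|X^WX^w
W/IV-1 ? III-2×III-1: X^WX^w|X^wX^w
⇒ W over [I-1,I-2,II-1,II-2,III-1,III-2,IV-1]: 24 consistent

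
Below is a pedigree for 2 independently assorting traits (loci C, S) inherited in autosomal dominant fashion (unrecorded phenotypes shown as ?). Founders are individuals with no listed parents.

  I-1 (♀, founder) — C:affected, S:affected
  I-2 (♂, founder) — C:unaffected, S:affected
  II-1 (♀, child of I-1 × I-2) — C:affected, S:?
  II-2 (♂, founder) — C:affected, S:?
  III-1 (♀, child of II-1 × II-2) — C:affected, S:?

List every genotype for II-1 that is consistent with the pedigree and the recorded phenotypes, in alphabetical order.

C/I-1 aff ·: Cc|CC
C/I-2 un ·: cc
C/II-1 aff I-1×I-2: Cc
C/II-2 aff ·: Cc|CC
C/III-1 aff II-1×II-2: Cc|CC
⇒ C over [I-1,I-2,II-1,II-2,III-1]: 8 consistent
S/I-1 aff ·: Ss|SS
S/I-2 aff ·: Ss|SS
S/II-1 ? I-1×I-2: ss|Ss|SS
S/II-2 ? ·: ss|Ss|SS
S/III-1 ? II-1×II-2: ss|Ss|SS
⇒ S over [I-1,I-2,II-1,II-2,III-1]: 41 consistent

II-1 ∈ {Cc SS, Cc Ss, Cc ss}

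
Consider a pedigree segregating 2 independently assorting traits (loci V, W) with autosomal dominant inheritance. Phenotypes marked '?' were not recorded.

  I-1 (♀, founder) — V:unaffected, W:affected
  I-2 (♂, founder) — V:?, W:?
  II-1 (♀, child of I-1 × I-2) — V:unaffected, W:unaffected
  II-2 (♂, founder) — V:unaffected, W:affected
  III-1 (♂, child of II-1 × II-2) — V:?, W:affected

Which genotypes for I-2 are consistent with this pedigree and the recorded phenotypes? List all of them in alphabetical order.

I-2 ∈ {Vv Ww, Vv ww, vv Ww, vv ww}

V/I-1 un ·: vv
V/I-2 ? ·: vv|Vv
V/II-1 un I-1×I-2: vv
V/II-2 un ·: vv
V/III-1 ? II-1×II-2: vv
⇒ V over [I-1,I-2,II-1,II-2,III-1]: 2 consistent
W/I-1 aff ·: Ww
W/I-2 ? ·: ww|Ww
W/II-1 un I-1×I-2: ww
W/II-2 aff ·: Ww|WW
W/III-1 aff II-1×II-2: Ww
⇒ W over [I-1,I-2,II-1,II-2,III-1]: 4 consistent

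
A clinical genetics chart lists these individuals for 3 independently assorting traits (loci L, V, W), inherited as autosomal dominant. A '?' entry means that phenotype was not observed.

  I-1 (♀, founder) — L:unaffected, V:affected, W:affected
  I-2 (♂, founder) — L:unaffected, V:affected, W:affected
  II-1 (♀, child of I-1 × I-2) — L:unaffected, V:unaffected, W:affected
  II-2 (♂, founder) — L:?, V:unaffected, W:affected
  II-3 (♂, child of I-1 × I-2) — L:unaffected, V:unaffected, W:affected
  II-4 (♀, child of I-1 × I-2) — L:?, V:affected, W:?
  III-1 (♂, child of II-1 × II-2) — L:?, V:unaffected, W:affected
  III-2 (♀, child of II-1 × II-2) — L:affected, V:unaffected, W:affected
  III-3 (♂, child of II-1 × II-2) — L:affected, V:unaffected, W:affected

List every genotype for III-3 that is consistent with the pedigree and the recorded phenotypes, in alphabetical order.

III-3 ∈ {Ll vv WW, Ll vv Ww}

L/I-1 un ·: ll
L/I-2 un ·: ll
L/II-1 un I-1×I-2: ll
L/II-2 ? ·: Ll|LL
L/II-3 un I-1×I-2: ll
L/II-4 ? I-1×I-2: ll
L/III-1 ? II-1×II-2: ll|Ll
L/III-2 aff II-1×II-2: Ll
L/III-3 aff II-1×II-2: Ll
⇒ L over [I-1,I-2,II-1,II-2,II-3,II-4,III-1,III-2,III-3]: 3 consistent
V/I-1 aff ·: Vv
V/I-2 aff ·: Vv
V/II-1 un I-1×I-2: vv
V/II-2 un ·: vv
V/II-3 un I-1×I-2: vv
V/II-4 aff I-1×I-2: Vv|VV
V/III-1 un II-1×II-2: vv
V/III-2 un II-1×II-2: vv
V/III-3 un II-1×II-2: vv
⇒ V over [I-1,I-2,II-1,II-2,II-3,II-4,III-1,III-2,III-3]: 2 consistent
W/I-1 aff ·: Ww|WW
W/I-2 aff ·: Ww|WW
W/II-1 aff I-1×I-2: Ww|WW
W/II-2 aff ·: Ww|WW
W/II-3 aff I-1×I-2: Ww|WW
W/II-4 ? I-1×I-2: ww|Ww|WW
W/III-1 aff II-1×II-2: Ww|WW
W/III-2 aff II-1×II-2: Ww|WW
W/III-3 aff II-1×II-2: Ww|WW
⇒ W over [I-1,I-2,II-1,II-2,II-3,II-4,III-1,III-2,III-3]: 359 consistent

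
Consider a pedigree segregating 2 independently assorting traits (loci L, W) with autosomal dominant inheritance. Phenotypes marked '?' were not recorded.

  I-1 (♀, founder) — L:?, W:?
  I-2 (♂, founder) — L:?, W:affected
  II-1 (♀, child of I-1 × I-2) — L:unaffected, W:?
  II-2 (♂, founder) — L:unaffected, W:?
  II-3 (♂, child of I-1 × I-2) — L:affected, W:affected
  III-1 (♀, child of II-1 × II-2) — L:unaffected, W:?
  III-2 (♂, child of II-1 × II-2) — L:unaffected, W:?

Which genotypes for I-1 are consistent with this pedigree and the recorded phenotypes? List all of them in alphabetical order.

L/I-1 ? ·: ll|Ll
L/I-2 ? ·: ll|Ll
L/II-1 un I-1×I-2: ll
L/II-2 un ·: ll
L/II-3 aff I-1×I-2: Ll|LL
L/III-1 un II-1×II-2: ll
L/III-2 un II-1×II-2: ll
⇒ L over [I-1,I-2,II-1,II-2,II-3,III-1,III-2]: 4 consistent
W/I-1 ? ·: ww|Ww|WW
W/I-2 aff ·: Ww|WW
W/II-1 ? I-1×I-2: ww|Ww|WW
W/II-2 ? ·: ww|Ww|WW
W/II-3 aff I-1×I-2: Ww|WW
W/III-1 ? II-1×II-2: ww|Ww|WW
W/III-2 ? II-1×II-2: ww|Ww|WW
⇒ W over [I-1,I-2,II-1,II-2,II-3,III-1,III-2]: 196 consistent

I-1 ∈ {Ll WW, Ll Ww, Ll ww, ll WW, ll Ww, ll ww}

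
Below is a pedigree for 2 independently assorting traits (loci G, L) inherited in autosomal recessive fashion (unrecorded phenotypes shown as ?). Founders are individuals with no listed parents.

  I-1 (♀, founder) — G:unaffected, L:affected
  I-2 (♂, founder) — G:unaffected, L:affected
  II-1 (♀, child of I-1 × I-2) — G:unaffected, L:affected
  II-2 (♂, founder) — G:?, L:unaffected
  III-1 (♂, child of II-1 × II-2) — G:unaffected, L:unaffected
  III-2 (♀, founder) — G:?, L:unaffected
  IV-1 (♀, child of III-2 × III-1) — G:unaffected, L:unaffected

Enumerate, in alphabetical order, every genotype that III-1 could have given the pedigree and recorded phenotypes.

III-1 ∈ {GG Ll, Gg Ll}

G/I-1 un ·: GG|Gg
G/I-2 un ·: GG|Gg
G/II-1 un I-1×I-2: GG|Gg
G/II-2 ? ·: GG|Gg|gg
G/III-1 un II-1×II-2: GG|Gg
G/III-2 ? ·: GG|Gg|gg
G/IV-1 un III-2×III-1: GG|Gg
⇒ G over [I-1,I-2,II-1,II-2,III-1,III-2,IV-1]: 141 consistent
L/I-1 aff ·: ll
L/I-2 aff ·: ll
L/II-1 aff I-1×I-2: ll
L/II-2 un ·: LL|Ll
L/III-1 un II-1×II-2: Ll
L/III-2 un ·: LL|Ll
L/IV-1 un III-2×III-1: LL|Ll
⇒ L over [I-1,I-2,II-1,II-2,III-1,III-2,IV-1]: 8 consistent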